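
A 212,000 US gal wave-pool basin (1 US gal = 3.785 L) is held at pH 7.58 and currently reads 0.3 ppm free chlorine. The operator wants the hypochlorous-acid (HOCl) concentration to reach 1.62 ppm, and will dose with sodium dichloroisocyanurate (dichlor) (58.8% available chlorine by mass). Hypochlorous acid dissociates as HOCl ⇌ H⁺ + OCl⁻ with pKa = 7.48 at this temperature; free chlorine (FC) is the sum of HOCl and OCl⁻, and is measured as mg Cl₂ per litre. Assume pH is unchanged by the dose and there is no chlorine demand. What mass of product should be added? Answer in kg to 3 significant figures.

Volume: 212,000 US gal × 3.785 L/gal = 802,420 L.
[OCl⁻]/[HOCl] = 10^(pH − pKa) = 10^(7.58 − 7.48) = 1.259; fraction as HOCl = 1/(1 + 1.259) = 0.4427.
Free chlorine required for 1.62 ppm HOCl: 1.62 / 0.4427 = 3.659 ppm.
FC to add: 3.659 − 0.3 = 3.359 mg/L as Cl₂.
Cl₂ equivalent: 3.359 mg/L × 802,420 L = 2696 g.
Product at 58.8% available Cl: 2696 / 0.588 = 4585 g.

4.58 kg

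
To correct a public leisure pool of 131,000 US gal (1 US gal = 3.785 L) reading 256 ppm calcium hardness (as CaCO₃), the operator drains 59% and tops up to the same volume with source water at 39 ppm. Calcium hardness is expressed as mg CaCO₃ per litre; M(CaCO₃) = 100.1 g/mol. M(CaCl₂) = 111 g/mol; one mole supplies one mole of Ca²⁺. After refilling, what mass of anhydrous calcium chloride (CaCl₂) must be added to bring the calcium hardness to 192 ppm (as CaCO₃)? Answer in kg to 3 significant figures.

35.2 kg

Volume: 131,000 US gal × 3.785 L/gal = 495,835 L.
After draining 59% and refilling: 256 × 0.41 + 39 × 0.59 = 127.97 ppm.
Deficit to target: 192 − 127.97 = 64.03 mg/L.
As CaCO₃: 64.03 mg/L × 495,835 L = 31,750 g; ÷ 100.1 = 317.2 mol Ca²⁺.
Mass: 317.2 × 111 = 35,210 g.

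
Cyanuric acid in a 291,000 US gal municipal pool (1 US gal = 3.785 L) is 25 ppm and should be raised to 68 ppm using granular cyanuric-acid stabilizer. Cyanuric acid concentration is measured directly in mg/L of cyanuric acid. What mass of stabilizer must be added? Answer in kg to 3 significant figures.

47.4 kg

Volume: 291,000 US gal × 3.785 L/gal = 1,101,435 L.
CYA to add: (68 − 25) = 43 mg/L × 1,101,435 L = 47,360 g cyanuric acid.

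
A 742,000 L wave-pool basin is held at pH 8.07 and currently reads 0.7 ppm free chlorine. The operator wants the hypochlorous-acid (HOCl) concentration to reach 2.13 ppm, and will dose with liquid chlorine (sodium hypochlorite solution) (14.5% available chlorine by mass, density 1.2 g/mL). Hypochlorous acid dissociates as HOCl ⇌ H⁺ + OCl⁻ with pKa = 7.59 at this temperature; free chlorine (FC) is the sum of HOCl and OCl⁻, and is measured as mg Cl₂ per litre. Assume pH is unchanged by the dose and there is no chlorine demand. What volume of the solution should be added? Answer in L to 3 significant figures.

[OCl⁻]/[HOCl] = 10^(pH − pKa) = 10^(8.07 − 7.59) = 3.02; fraction as HOCl = 1/(1 + 3.02) = 0.2488.
Free chlorine required for 2.13 ppm HOCl: 2.13 / 0.2488 = 8.562 ppm.
FC to add: 8.562 − 0.7 = 7.862 mg/L as Cl₂.
Cl₂ equivalent: 7.862 mg/L × 742,000 L = 5834 g.
Product at 14.5% available Cl: 5834 / 0.145 = 40,230 g.
Volume: 40,230 g ÷ 1.2 g/mL = 33,530 mL.

33.5 L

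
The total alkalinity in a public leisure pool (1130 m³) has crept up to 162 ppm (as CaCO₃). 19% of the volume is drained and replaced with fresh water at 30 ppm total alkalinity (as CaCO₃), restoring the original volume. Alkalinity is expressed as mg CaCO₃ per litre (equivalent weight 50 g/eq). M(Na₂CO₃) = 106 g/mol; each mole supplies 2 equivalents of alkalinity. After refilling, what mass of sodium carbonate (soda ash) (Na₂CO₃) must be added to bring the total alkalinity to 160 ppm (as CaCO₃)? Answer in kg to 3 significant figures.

27.6 kg

Volume: 1130 m³ = 1,130,000 L.
After draining 19% and refilling: 162 × 0.81 + 30 × 0.19 = 136.92 ppm.
Deficit to target: 160 − 136.92 = 23.08 mg/L.
As CaCO₃: 23.08 mg/L × 1,130,000 L = 26,080 g; ÷ 50 g/eq ÷ 2 = 260.8 mol Na₂CO₃.
Mass: 260.8 × 106 = 27,650 g.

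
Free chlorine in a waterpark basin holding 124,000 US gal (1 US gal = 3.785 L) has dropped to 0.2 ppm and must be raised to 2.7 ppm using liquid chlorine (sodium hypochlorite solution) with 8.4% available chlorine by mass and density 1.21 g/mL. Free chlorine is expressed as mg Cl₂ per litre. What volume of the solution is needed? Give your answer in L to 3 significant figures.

11.5 L

Volume: 124,000 US gal × 3.785 L/gal = 469,340 L.
Chlorine deficit: 2.7 − 0.2 = 2.5 ppm = 2.5 mg/L as Cl₂.
Cl₂ equivalent needed: 2.5 mg/L × 469,340 L = 1,173,000 mg = 1173 g.
Product at 8.4% available chlorine: 1173 / 0.084 = 13,970 g.
Volume at density 1.21 g/mL: 13,970 g ÷ 1.21 g/mL = 11,540 mL.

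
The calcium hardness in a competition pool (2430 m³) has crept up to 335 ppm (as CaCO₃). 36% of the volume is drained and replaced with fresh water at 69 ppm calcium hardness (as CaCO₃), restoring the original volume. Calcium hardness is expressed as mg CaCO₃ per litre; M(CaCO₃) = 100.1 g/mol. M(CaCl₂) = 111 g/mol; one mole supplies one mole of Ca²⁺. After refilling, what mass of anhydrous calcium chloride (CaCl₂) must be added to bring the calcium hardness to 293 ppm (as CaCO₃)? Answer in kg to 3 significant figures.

Volume: 2430 m³ = 2,430,000 L.
After draining 36% and refilling: 335 × 0.64 + 69 × 0.36 = 239.24 ppm.
Deficit to target: 293 − 239.24 = 53.76 mg/L.
As CaCO₃: 53.76 mg/L × 2,430,000 L = 130,600 g; ÷ 100.1 = 1305 mol Ca²⁺.
Mass: 1305 × 111 = 144,900 g.

145 kg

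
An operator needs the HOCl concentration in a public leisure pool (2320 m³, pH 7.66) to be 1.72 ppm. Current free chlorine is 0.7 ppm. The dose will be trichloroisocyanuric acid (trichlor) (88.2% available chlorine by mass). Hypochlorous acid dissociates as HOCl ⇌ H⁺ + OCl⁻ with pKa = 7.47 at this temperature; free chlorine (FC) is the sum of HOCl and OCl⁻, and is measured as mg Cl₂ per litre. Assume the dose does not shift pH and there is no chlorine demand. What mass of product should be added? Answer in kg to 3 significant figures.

9.69 kg

Volume: 2320 m³ = 2,320,000 L.
[OCl⁻]/[HOCl] = 10^(pH − pKa) = 10^(7.66 − 7.47) = 1.549; fraction as HOCl = 1/(1 + 1.549) = 0.3923.
Free chlorine required for 1.72 ppm HOCl: 1.72 / 0.3923 = 4.384 ppm.
FC to add: 4.384 − 0.7 = 3.684 mg/L as Cl₂.
Cl₂ equivalent: 3.684 mg/L × 2,320,000 L = 8547 g.
Product at 88.2% available Cl: 8547 / 0.882 = 9690 g.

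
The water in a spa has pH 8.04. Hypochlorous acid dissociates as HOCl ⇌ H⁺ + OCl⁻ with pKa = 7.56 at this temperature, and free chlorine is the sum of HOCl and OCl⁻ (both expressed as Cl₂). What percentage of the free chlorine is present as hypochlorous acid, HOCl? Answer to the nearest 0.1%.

24.9%

[OCl⁻]/[HOCl] = 10^(pH − pKa) = 10^(8.04 − 7.56) = 10^0.48 = 3.02.
Fraction as HOCl = 1 / (1 + 3.02) = 0.2488.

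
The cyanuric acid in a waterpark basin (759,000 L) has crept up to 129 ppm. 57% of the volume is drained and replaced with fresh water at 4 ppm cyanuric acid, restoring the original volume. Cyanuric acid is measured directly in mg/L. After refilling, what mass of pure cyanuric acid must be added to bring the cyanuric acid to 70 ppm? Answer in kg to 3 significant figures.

9.30 kg

After draining 57% and refilling: 129 × 0.43 + 4 × 0.57 = 57.75 ppm.
Deficit to target: 70 − 57.75 = 12.25 mg/L.
Mass: 12.25 mg/L × 759,000 L = 9298 g cyanuric acid.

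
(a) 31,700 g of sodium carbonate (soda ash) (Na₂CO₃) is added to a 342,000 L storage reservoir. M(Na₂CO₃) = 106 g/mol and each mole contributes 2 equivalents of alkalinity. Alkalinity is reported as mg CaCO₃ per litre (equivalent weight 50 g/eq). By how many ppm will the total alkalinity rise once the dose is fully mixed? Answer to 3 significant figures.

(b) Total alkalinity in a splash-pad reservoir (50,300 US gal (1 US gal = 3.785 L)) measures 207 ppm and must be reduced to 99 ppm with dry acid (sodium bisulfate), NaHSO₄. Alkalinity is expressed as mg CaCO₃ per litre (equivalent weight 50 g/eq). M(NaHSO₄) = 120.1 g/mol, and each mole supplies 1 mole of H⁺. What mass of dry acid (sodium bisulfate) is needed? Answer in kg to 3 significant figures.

(a) 87.4 ppm; (b) 49.4 kg

(a) Moles of Na₂CO₃: 31,700 g ÷ 106 g/mol = 299.1 mol → 598.1 eq of alkalinity.
(a) As CaCO₃: 598.1 eq × 50 g/eq = 29,910 g.
(a) Rise: 29,910 g / 342,000 L × 1000 = 87.44 mg/L.

(b) Volume: 50,300 US gal × 3.785 L/gal = 190,386 L.
(b) Alkalinity to neutralize: (207 − 99) = 108 mg/L as CaCO₃ × 190,386 L = 20,560 g as CaCO₃.
(b) Equivalents of H⁺ required: 20,560 ÷ 50 g/eq = 411.2 eq = 411.2 mol NaHSO₄.
(b) Mass of NaHSO₄: 411.2 × 120.1 = 49,390 g.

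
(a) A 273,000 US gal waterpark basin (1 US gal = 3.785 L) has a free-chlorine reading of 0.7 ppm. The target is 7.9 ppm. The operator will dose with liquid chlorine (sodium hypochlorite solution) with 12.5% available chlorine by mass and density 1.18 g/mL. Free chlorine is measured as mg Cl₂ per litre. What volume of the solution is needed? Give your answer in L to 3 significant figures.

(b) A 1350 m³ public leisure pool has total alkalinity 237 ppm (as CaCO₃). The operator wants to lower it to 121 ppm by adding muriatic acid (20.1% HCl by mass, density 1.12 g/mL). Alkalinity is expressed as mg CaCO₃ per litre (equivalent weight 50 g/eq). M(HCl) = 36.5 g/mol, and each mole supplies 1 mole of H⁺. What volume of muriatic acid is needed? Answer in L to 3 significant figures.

(a) 50.4 L; (b) 508 L

(a) Volume: 273,000 US gal × 3.785 L/gal = 1,033,305 L.
(a) Chlorine deficit: 7.9 − 0.7 = 7.2 ppm = 7.2 mg/L as Cl₂.
(a) Cl₂ equivalent needed: 7.2 mg/L × 1,033,305 L = 7,440,000 mg = 7440 g.
(a) Product at 12.5% available chlorine: 7440 / 0.125 = 59,520 g.
(a) Volume at density 1.18 g/mL: 59,520 g ÷ 1.18 g/mL = 50,440 mL.

(b) Volume: 1350 m³ = 1,350,000 L.
(b) Alkalinity to neutralize: (237 − 121) = 116 mg/L as CaCO₃ × 1,350,000 L = 156,600 g as CaCO₃.
(b) Equivalents of H⁺ required: 156,600 ÷ 50 g/eq = 3132 eq = 3132 mol HCl.
(b) Mass of HCl: 3132 × 36.5 = 114,300 g.
(b) Mass of 20.1% solution: 114,300 / 0.201 = 568,700 g.
(b) Volume: 568,700 g ÷ 1.12 g/mL = 507,800 mL.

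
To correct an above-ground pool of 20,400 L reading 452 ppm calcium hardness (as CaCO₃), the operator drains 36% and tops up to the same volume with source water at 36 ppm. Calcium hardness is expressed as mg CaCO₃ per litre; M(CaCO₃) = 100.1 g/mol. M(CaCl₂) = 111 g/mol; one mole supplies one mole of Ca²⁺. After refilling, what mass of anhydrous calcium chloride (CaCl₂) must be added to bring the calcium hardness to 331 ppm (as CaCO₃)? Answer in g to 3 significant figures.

651 g

After draining 36% and refilling: 452 × 0.64 + 36 × 0.36 = 302.24 ppm.
Deficit to target: 331 − 302.24 = 28.76 mg/L.
As CaCO₃: 28.76 mg/L × 20,400 L = 586.7 g; ÷ 100.1 = 5.861 mol Ca²⁺.
Mass: 5.861 × 111 = 650.6 g.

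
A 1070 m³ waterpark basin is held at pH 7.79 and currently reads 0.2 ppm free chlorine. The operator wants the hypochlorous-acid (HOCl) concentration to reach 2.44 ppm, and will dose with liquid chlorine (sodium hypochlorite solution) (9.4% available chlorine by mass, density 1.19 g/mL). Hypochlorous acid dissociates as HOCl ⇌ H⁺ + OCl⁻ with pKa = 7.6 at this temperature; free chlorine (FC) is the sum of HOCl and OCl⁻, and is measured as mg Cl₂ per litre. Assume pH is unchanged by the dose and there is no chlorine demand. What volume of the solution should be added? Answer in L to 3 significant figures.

Volume: 1070 m³ = 1,070,000 L.
[OCl⁻]/[HOCl] = 10^(pH − pKa) = 10^(7.79 − 7.6) = 1.549; fraction as HOCl = 1/(1 + 1.549) = 0.3923.
Free chlorine required for 2.44 ppm HOCl: 2.44 / 0.3923 = 6.219 ppm.
FC to add: 6.219 − 0.2 = 6.019 mg/L as Cl₂.
Cl₂ equivalent: 6.019 mg/L × 1,070,000 L = 6440 g.
Product at 9.4% available Cl: 6440 / 0.094 = 68,520 g.
Volume: 68,520 g ÷ 1.19 g/mL = 57,580 mL.

57.6 L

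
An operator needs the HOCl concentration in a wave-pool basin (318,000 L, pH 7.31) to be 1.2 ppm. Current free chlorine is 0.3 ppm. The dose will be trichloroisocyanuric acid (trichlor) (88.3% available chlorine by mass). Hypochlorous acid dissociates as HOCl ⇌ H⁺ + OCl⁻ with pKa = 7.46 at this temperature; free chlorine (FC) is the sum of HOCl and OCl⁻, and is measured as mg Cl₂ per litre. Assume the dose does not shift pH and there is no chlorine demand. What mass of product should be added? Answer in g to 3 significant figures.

[OCl⁻]/[HOCl] = 10^(pH − pKa) = 10^(7.31 − 7.46) = 0.7079; fraction as HOCl = 1/(1 + 0.7079) = 0.5855.
Free chlorine required for 1.2 ppm HOCl: 1.2 / 0.5855 = 2.05 ppm.
FC to add: 2.05 − 0.3 = 1.75 mg/L as Cl₂.
Cl₂ equivalent: 1.75 mg/L × 318,000 L = 556.4 g.
Product at 88.3% available Cl: 556.4 / 0.883 = 630.1 g.

630 g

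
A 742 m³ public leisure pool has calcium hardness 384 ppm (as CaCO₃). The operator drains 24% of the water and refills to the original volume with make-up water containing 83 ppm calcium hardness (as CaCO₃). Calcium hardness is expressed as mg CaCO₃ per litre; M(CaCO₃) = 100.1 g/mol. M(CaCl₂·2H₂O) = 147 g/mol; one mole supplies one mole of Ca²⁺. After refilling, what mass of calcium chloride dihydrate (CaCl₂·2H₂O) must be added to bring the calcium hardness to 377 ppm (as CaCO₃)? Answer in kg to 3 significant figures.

71.1 kg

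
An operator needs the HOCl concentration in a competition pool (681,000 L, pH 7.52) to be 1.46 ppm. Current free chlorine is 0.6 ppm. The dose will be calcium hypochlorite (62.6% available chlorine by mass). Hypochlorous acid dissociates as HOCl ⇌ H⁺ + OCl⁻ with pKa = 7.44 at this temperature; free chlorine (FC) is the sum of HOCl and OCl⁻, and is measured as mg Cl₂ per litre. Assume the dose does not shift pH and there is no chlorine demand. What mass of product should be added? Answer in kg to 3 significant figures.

[OCl⁻]/[HOCl] = 10^(pH − pKa) = 10^(7.52 − 7.44) = 1.202; fraction as HOCl = 1/(1 + 1.202) = 0.4541.
Free chlorine required for 1.46 ppm HOCl: 1.46 / 0.4541 = 3.215 ppm.
FC to add: 3.215 − 0.6 = 2.615 mg/L as Cl₂.
Cl₂ equivalent: 2.615 mg/L × 681,000 L = 1781 g.
Product at 62.6% available Cl: 1781 / 0.626 = 2845 g.

2.85 kg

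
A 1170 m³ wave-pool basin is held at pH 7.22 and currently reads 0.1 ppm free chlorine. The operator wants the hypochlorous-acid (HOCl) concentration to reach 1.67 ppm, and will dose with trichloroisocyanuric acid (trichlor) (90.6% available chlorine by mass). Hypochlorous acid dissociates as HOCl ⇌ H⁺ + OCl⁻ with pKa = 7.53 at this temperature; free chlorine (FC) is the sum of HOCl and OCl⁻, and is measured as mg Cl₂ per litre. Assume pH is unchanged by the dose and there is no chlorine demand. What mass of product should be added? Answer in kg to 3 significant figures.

Volume: 1170 m³ = 1,170,000 L.
[OCl⁻]/[HOCl] = 10^(pH − pKa) = 10^(7.22 − 7.53) = 0.4898; fraction as HOCl = 1/(1 + 0.4898) = 0.6712.
Free chlorine required for 1.67 ppm HOCl: 1.67 / 0.6712 = 2.488 ppm.
FC to add: 2.488 − 0.1 = 2.388 mg/L as Cl₂.
Cl₂ equivalent: 2.388 mg/L × 1,170,000 L = 2794 g.
Product at 90.6% available Cl: 2794 / 0.906 = 3084 g.

3.08 kg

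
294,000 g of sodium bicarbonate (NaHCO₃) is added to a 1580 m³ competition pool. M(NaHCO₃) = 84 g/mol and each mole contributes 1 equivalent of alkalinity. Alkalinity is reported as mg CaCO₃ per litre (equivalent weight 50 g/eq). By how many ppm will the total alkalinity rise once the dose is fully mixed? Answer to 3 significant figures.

111 ppm

Volume: 1580 m³ = 1,580,000 L.
Moles of NaHCO₃: 294,000 g ÷ 84 g/mol = 3500 mol → 3500 eq of alkalinity.
As CaCO₃: 3500 eq × 50 g/eq = 175,000 g.
Rise: 175,000 g / 1,580,000 L × 1000 = 110.8 mg/L.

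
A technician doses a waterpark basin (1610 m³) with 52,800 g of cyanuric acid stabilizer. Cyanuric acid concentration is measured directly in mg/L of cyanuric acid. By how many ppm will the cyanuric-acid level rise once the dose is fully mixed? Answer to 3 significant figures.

32.8 ppm

Volume: 1610 m³ = 1,610,000 L.
Rise: 52,800 g / 1,610,000 L × 1000 = 32.8 mg/L.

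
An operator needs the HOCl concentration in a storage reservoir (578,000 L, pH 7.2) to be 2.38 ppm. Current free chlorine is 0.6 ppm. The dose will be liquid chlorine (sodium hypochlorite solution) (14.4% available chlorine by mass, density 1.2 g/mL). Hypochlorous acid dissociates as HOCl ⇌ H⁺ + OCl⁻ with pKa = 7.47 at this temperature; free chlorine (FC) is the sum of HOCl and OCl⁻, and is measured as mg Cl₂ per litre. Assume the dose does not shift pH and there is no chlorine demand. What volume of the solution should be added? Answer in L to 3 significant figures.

[OCl⁻]/[HOCl] = 10^(pH − pKa) = 10^(7.2 − 7.47) = 0.537; fraction as HOCl = 1/(1 + 0.537) = 0.6506.
Free chlorine required for 2.38 ppm HOCl: 2.38 / 0.6506 = 3.658 ppm.
FC to add: 3.658 − 0.6 = 3.058 mg/L as Cl₂.
Cl₂ equivalent: 3.058 mg/L × 578,000 L = 1768 g.
Product at 14.4% available Cl: 1768 / 0.144 = 12,280 g.
Volume: 12,280 g ÷ 1.2 g/mL = 10,230 mL.

10.2 L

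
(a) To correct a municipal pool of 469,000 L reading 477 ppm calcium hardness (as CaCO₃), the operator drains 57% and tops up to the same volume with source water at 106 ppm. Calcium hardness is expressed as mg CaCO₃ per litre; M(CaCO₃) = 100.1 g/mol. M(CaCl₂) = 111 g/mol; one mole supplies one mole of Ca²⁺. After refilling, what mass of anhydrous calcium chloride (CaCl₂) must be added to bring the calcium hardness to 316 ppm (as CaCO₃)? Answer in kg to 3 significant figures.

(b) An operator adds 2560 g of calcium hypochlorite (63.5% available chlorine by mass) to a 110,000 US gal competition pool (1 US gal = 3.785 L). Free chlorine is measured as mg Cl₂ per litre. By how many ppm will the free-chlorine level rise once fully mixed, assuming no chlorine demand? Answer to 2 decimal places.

(a) 26.2 kg; (b) 3.90 ppm

(a) After draining 57% and refilling: 477 × 0.43 + 106 × 0.57 = 265.53 ppm.
(a) Deficit to target: 316 − 265.53 = 50.47 mg/L.
(a) As CaCO₃: 50.47 mg/L × 469,000 L = 23,670 g; ÷ 100.1 = 236.5 mol Ca²⁺.
(a) Mass: 236.5 × 111 = 26,250 g.

(b) Volume: 110,000 US gal × 3.785 L/gal = 416,350 L.
(b) Available chlorine delivered: 2560 g × 0.635 = 1626 g as Cl₂.
(b) Concentration rise: 1626 g / 416,350 L = 3.904 mg/L = 3.90 ppm.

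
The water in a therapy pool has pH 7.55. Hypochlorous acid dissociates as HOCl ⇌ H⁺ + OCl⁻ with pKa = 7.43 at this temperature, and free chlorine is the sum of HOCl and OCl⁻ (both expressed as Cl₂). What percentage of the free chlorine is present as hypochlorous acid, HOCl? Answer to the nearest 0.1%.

[OCl⁻]/[HOCl] = 10^(pH − pKa) = 10^(7.55 − 7.43) = 10^0.12 = 1.318.
Fraction as HOCl = 1 / (1 + 1.318) = 0.4314.

43.1%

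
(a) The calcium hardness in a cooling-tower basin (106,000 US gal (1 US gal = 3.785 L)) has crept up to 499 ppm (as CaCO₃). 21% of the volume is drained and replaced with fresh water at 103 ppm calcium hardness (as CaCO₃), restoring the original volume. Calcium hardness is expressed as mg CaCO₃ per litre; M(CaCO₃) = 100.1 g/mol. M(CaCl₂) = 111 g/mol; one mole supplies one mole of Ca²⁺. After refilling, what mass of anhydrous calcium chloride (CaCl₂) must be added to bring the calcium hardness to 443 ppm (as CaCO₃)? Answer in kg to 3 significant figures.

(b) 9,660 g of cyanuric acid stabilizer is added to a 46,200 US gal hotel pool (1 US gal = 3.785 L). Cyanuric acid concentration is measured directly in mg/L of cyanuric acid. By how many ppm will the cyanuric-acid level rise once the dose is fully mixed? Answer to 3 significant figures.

(a) 12.1 kg; (b) 55.2 ppm

(a) Volume: 106,000 US gal × 3.785 L/gal = 401,210 L.
(a) After draining 21% and refilling: 499 × 0.79 + 103 × 0.21 = 415.84 ppm.
(a) Deficit to target: 443 − 415.84 = 27.16 mg/L.
(a) As CaCO₃: 27.16 mg/L × 401,210 L = 10,900 g; ÷ 100.1 = 108.9 mol Ca²⁺.
(a) Mass: 108.9 × 111 = 12,080 g.

(b) Volume: 46,200 US gal × 3.785 L/gal = 174,867 L.
(b) Rise: 9,660 g / 174,867 L × 1000 = 55.24 mg/L.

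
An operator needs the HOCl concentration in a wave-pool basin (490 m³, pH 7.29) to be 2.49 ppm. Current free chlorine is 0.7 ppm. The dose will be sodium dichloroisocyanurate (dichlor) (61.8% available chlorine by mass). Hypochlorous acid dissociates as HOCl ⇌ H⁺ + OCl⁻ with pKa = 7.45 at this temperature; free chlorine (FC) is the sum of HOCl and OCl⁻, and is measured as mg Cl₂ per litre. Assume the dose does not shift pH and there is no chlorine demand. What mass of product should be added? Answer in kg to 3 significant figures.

2.79 kg

Volume: 490 m³ = 490,000 L.
[OCl⁻]/[HOCl] = 10^(pH − pKa) = 10^(7.29 − 7.45) = 0.6918; fraction as HOCl = 1/(1 + 0.6918) = 0.5911.
Free chlorine required for 2.49 ppm HOCl: 2.49 / 0.5911 = 4.213 ppm.
FC to add: 4.213 − 0.7 = 3.513 mg/L as Cl₂.
Cl₂ equivalent: 3.513 mg/L × 490,000 L = 1721 g.
Product at 61.8% available Cl: 1721 / 0.618 = 2785 g.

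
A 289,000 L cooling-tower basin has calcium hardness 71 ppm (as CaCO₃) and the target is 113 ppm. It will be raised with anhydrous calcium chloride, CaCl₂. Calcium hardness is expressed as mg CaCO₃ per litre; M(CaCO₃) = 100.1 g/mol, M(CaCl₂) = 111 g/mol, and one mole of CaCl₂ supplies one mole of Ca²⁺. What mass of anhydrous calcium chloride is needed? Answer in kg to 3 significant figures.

13.5 kg

Hardness to add: (113 − 71) = 42 mg/L as CaCO₃ × 289,000 L = 12,140 g as CaCO₃.
Moles of Ca²⁺ (1 mol Ca²⁺ ≡ 1 mol CaCO₃): 12,140 / 100.1 g/mol = 121.3 mol.
Mass of CaCl₂: 121.3 × 111 = 13,460 g.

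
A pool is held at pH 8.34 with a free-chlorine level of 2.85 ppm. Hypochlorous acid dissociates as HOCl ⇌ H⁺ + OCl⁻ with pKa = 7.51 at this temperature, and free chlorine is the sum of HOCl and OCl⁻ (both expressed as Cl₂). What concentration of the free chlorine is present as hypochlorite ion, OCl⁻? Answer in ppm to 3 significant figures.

[OCl⁻]/[HOCl] = 10^(pH − pKa) = 10^(8.34 − 7.51) = 10^0.83 = 6.761.
Fraction as HOCl = 1 / (1 + 6.761) = 0.1289.
OCl⁻ = (1 − 0.1289) × 2.85 ppm = 2.483 ppm.

2.48 ppm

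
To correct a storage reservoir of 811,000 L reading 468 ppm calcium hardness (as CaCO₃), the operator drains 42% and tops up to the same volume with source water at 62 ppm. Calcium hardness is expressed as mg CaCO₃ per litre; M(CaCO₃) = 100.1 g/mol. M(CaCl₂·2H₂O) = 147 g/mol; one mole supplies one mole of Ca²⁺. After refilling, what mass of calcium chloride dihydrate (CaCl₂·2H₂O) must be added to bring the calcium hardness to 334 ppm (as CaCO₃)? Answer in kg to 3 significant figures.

43.5 kg

After draining 42% and refilling: 468 × 0.58 + 62 × 0.42 = 297.48 ppm.
Deficit to target: 334 − 297.48 = 36.52 mg/L.
As CaCO₃: 36.52 mg/L × 811,000 L = 29,620 g; ÷ 100.1 = 295.9 mol Ca²⁺.
Mass: 295.9 × 147 = 43,490 g.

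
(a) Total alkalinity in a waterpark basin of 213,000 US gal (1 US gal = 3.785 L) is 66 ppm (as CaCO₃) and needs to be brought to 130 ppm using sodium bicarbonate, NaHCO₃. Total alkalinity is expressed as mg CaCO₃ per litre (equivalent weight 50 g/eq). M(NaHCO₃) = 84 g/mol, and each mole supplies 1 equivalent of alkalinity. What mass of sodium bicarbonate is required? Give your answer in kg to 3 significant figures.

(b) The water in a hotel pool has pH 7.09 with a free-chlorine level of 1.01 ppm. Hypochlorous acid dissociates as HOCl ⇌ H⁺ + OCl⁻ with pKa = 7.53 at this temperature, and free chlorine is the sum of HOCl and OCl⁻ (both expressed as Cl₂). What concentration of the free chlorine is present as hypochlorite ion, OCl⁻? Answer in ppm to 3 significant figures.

(a) Volume: 213,000 US gal × 3.785 L/gal = 806,205 L.
(a) Alkalinity to add: (130 − 66) = 64 mg/L as CaCO₃ × 806,205 L = 51,600 g as CaCO₃.
(a) Equivalents: 51,600 g ÷ 50 g/eq = 1032 eq.
(a) NaHCO₃ supplies 1 eq per mole → 1032 mol.
(a) Mass: 1032 mol × 84 g/mol = 86,680 g.

(b) [OCl⁻]/[HOCl] = 10^(pH − pKa) = 10^(7.09 − 7.53) = 10^-0.44 = 0.3631.
(b) Fraction as HOCl = 1 / (1 + 0.3631) = 0.7336.
(b) OCl⁻ = (1 − 0.7336) × 1.01 ppm = 0.269 ppm.

(a) 86.7 kg; (b) 0.269 ppm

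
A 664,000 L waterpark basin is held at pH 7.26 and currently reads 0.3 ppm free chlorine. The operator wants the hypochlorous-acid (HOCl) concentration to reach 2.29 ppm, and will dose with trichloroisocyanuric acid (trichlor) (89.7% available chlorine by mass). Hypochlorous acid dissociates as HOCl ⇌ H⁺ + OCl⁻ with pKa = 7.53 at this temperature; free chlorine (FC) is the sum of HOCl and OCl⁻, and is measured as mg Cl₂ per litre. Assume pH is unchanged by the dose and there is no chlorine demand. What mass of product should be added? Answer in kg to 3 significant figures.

[OCl⁻]/[HOCl] = 10^(pH − pKa) = 10^(7.26 − 7.53) = 0.537; fraction as HOCl = 1/(1 + 0.537) = 0.6506.
Free chlorine required for 2.29 ppm HOCl: 2.29 / 0.6506 = 3.52 ppm.
FC to add: 3.52 − 0.3 = 3.22 mg/L as Cl₂.
Cl₂ equivalent: 3.22 mg/L × 664,000 L = 2138 g.
Product at 89.7% available Cl: 2138 / 0.897 = 2383 g.

2.38 kg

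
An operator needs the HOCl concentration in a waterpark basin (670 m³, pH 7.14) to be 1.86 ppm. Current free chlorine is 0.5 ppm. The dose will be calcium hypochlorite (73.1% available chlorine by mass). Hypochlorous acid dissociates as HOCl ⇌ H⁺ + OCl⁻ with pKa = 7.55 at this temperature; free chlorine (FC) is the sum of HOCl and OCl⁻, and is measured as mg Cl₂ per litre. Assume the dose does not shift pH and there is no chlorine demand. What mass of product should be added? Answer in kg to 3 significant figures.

1.91 kg

Volume: 670 m³ = 670,000 L.
[OCl⁻]/[HOCl] = 10^(pH − pKa) = 10^(7.14 − 7.55) = 0.389; fraction as HOCl = 1/(1 + 0.389) = 0.7199.
Free chlorine required for 1.86 ppm HOCl: 1.86 / 0.7199 = 2.584 ppm.
FC to add: 2.584 − 0.5 = 2.084 mg/L as Cl₂.
Cl₂ equivalent: 2.084 mg/L × 670,000 L = 1396 g.
Product at 73.1% available Cl: 1396 / 0.731 = 1910 g.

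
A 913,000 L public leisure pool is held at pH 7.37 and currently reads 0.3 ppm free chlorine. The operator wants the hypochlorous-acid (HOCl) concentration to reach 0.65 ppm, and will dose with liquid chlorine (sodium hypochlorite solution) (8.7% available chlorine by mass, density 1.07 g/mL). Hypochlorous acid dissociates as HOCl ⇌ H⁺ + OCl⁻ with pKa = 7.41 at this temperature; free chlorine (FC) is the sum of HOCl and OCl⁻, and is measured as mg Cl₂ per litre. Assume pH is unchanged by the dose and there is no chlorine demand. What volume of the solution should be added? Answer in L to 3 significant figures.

[OCl⁻]/[HOCl] = 10^(pH − pKa) = 10^(7.37 − 7.41) = 0.912; fraction as HOCl = 1/(1 + 0.912) = 0.523.
Free chlorine required for 0.65 ppm HOCl: 0.65 / 0.523 = 1.243 ppm.
FC to add: 1.243 − 0.3 = 0.9428 mg/L as Cl₂.
Cl₂ equivalent: 0.9428 mg/L × 913,000 L = 860.8 g.
Product at 8.7% available Cl: 860.8 / 0.087 = 9894 g.
Volume: 9894 g ÷ 1.07 g/mL = 9247 mL.

9.25 L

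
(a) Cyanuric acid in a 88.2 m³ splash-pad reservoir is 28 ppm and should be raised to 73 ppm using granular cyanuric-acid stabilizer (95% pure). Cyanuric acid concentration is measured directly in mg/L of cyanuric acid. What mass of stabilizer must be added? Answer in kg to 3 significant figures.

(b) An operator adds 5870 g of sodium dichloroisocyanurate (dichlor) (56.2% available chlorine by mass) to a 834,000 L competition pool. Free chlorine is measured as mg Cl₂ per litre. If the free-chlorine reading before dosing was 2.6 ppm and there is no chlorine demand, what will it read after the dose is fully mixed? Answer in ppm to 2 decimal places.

(a) 4.18 kg; (b) 6.56 ppm

(a) Volume: 88.2 m³ = 88,200 L.
(a) CYA to add: (73 − 28) = 45 mg/L × 88,200 L = 3969 g cyanuric acid.
(a) At 95% purity: 3969 / 0.95 = 4178 g product.

(b) Available chlorine delivered: 5870 g × 0.562 = 3299 g as Cl₂.
(b) Concentration rise: 3299 g / 834,000 L = 3.956 mg/L = 3.96 ppm.
(b) Final FC: 2.6 + 3.96 = 6.56 ppm.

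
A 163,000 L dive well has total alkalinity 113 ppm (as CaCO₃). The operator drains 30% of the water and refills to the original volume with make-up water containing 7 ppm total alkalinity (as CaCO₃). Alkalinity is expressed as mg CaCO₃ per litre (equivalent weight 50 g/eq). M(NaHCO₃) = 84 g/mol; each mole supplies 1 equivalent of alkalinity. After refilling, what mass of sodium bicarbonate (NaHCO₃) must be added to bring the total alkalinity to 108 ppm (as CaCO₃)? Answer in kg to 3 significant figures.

After draining 30% and refilling: 113 × 0.70 + 7 × 0.30 = 81.2 ppm.
Deficit to target: 108 − 81.2 = 26.8 mg/L.
As CaCO₃: 26.8 mg/L × 163,000 L = 4368 g; ÷ 50 g/eq ÷ 1 = 87.37 mol NaHCO₃.
Mass: 87.37 × 84 = 7339 g.

7.34 kg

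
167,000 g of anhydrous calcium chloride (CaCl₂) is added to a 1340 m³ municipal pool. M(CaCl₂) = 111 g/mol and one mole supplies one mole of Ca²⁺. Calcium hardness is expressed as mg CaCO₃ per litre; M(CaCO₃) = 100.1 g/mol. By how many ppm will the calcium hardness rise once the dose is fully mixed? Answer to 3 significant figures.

112 ppm

Volume: 1340 m³ = 1,340,000 L.
Moles of Ca²⁺: 167,000 g ÷ 111 g/mol = 1505 mol.
As CaCO₃: 1505 mol × 100.1 g/mol = 150,600 g.
Rise: 150,600 g / 1,340,000 L × 1000 = 112.4 mg/L.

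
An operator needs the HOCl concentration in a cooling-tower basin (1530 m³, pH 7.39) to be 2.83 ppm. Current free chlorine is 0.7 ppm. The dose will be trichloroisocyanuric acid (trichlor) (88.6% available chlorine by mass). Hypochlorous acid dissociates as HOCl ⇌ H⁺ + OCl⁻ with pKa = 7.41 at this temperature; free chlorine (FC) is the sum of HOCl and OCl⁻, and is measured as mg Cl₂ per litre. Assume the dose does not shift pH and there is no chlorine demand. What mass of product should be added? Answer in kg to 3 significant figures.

8.35 kg

Volume: 1530 m³ = 1,530,000 L.
[OCl⁻]/[HOCl] = 10^(pH − pKa) = 10^(7.39 − 7.41) = 0.955; fraction as HOCl = 1/(1 + 0.955) = 0.5115.
Free chlorine required for 2.83 ppm HOCl: 2.83 / 0.5115 = 5.533 ppm.
FC to add: 5.533 − 0.7 = 4.833 mg/L as Cl₂.
Cl₂ equivalent: 4.833 mg/L × 1,530,000 L = 7394 g.
Product at 88.6% available Cl: 7394 / 0.886 = 8345 g.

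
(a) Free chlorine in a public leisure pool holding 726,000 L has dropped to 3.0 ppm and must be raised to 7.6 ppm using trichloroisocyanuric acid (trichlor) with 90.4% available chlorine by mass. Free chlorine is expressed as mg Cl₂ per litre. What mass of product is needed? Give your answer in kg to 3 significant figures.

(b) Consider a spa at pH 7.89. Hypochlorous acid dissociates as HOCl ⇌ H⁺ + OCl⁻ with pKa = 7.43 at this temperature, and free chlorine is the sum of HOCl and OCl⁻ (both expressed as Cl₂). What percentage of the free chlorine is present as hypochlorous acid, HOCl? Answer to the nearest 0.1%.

(a) Chlorine deficit: 7.6 − 3.0 = 4.6 ppm = 4.6 mg/L as Cl₂.
(a) Cl₂ equivalent needed: 4.6 mg/L × 726,000 L = 3,340,000 mg = 3340 g.
(a) Product at 90.4% available chlorine: 3340 / 0.904 = 3694 g.

(b) [OCl⁻]/[HOCl] = 10^(pH − pKa) = 10^(7.89 − 7.43) = 10^0.46 = 2.884.
(b) Fraction as HOCl = 1 / (1 + 2.884) = 0.2575.

(a) 3.69 kg; (b) 25.7%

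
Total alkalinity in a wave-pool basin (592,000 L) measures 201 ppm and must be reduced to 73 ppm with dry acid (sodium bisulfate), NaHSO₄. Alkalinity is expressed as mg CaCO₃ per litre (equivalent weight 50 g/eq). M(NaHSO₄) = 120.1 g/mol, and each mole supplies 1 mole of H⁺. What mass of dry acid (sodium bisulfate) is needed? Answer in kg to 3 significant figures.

182 kg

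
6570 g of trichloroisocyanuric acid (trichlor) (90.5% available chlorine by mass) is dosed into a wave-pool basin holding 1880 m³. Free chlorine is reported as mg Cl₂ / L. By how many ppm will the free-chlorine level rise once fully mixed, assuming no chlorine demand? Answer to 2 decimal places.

Volume: 1880 m³ = 1,880,000 L.
Available chlorine delivered: 6570 g × 0.905 = 5946 g as Cl₂.
Concentration rise: 5946 g / 1,880,000 L = 3.163 mg/L = 3.16 ppm.

3.16 ppm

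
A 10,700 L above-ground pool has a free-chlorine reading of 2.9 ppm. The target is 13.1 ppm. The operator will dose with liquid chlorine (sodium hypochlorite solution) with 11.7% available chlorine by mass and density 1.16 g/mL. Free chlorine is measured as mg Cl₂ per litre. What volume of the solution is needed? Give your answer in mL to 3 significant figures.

Chlorine deficit: 13.1 − 2.9 = 10.2 ppm = 10.2 mg/L as Cl₂.
Cl₂ equivalent needed: 10.2 mg/L × 10,700 L = 109,100 mg = 109.1 g.
Product at 11.7% available chlorine: 109.1 / 0.117 = 932.8 g.
Volume at density 1.16 g/mL: 932.8 g ÷ 1.16 g/mL = 804.2 mL.

804 mL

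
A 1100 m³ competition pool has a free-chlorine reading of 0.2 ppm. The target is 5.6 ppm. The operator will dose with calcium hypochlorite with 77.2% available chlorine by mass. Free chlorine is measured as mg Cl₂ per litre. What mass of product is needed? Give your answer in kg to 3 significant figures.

7.69 kg

Volume: 1100 m³ = 1,100,000 L.
Chlorine deficit: 5.6 − 0.2 = 5.4 ppm = 5.4 mg/L as Cl₂.
Cl₂ equivalent needed: 5.4 mg/L × 1,100,000 L = 5,940,000 mg = 5940 g.
Product at 77.2% available chlorine: 5940 / 0.772 = 7694 g.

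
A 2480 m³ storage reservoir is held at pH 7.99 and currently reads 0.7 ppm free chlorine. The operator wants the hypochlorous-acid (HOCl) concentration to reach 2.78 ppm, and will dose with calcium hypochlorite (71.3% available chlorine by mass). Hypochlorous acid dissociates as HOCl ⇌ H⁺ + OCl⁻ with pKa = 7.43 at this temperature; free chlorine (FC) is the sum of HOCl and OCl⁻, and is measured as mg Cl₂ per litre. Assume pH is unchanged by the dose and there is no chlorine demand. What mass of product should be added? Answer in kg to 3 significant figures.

42.3 kg

Volume: 2480 m³ = 2,480,000 L.
[OCl⁻]/[HOCl] = 10^(pH − pKa) = 10^(7.99 − 7.43) = 3.631; fraction as HOCl = 1/(1 + 3.631) = 0.2159.
Free chlorine required for 2.78 ppm HOCl: 2.78 / 0.2159 = 12.87 ppm.
FC to add: 12.87 − 0.7 = 12.17 mg/L as Cl₂.
Cl₂ equivalent: 12.17 mg/L × 2,480,000 L = 30,190 g.
Product at 71.3% available Cl: 30,190 / 0.713 = 42,340 g.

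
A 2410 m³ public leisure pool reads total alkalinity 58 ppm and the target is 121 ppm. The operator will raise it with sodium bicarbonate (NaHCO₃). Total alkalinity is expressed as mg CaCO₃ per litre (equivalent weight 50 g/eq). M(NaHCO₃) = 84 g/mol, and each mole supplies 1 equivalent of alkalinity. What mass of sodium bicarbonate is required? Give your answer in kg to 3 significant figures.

255 kg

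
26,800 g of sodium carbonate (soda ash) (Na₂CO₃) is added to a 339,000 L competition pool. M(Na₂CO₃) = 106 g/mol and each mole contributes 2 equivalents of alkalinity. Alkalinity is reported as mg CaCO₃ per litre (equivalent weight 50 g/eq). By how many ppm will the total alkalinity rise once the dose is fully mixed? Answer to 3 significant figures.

74.6 ppm

Moles of Na₂CO₃: 26,800 g ÷ 106 g/mol = 252.8 mol → 505.7 eq of alkalinity.
As CaCO₃: 505.7 eq × 50 g/eq = 25,280 g.
Rise: 25,280 g / 339,000 L × 1000 = 74.58 mg/L.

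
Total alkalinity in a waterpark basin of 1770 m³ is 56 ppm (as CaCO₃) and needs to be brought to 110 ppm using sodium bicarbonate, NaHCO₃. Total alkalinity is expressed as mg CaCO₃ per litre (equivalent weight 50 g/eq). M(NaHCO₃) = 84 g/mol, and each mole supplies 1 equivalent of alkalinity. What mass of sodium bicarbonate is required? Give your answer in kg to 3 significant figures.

Volume: 1770 m³ = 1,770,000 L.
Alkalinity to add: (110 − 56) = 54 mg/L as CaCO₃ × 1,770,000 L = 95,580 g as CaCO₃.
Equivalents: 95,580 g ÷ 50 g/eq = 1912 eq.
NaHCO₃ supplies 1 eq per mole → 1912 mol.
Mass: 1912 mol × 84 g/mol = 160,600 g.

161 kg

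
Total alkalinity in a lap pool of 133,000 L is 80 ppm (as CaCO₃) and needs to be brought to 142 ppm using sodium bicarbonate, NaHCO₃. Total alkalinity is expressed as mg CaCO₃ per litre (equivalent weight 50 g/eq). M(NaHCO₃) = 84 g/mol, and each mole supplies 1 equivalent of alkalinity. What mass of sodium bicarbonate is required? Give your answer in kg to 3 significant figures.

Alkalinity to add: (142 − 80) = 62 mg/L as CaCO₃ × 133,000 L = 8246 g as CaCO₃.
Equivalents: 8246 g ÷ 50 g/eq = 164.9 eq.
NaHCO₃ supplies 1 eq per mole → 164.9 mol.
Mass: 164.9 mol × 84 g/mol = 13,850 g.

13.9 kg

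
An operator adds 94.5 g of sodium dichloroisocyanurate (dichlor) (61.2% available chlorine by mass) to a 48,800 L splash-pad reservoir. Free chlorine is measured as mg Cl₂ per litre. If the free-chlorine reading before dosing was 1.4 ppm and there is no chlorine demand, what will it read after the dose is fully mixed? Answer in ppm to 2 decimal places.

Available chlorine delivered: 94.5 g × 0.612 = 57.83 g as Cl₂.
Concentration rise: 57.83 g / 48,800 L = 1.185 mg/L = 1.19 ppm.
Final FC: 1.4 + 1.19 = 2.59 ppm.

2.59 ppm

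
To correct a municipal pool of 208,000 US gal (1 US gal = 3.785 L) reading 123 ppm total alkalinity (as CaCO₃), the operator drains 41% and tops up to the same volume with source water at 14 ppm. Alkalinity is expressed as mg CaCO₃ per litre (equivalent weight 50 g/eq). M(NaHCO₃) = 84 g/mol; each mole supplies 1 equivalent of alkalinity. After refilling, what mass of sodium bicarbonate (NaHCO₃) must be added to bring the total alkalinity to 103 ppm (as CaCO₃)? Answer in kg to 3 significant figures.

32.7 kg

Volume: 208,000 US gal × 3.785 L/gal = 787,280 L.
After draining 41% and refilling: 123 × 0.59 + 14 × 0.41 = 78.31 ppm.
Deficit to target: 103 − 78.31 = 24.69 mg/L.
As CaCO₃: 24.69 mg/L × 787,280 L = 19,440 g; ÷ 50 g/eq ÷ 1 = 388.8 mol NaHCO₃.
Mass: 388.8 × 84 = 32,660 g.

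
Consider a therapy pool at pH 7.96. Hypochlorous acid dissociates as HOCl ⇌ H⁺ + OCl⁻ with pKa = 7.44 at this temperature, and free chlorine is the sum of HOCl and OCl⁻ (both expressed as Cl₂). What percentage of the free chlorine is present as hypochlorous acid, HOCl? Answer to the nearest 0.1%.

23.2%

[OCl⁻]/[HOCl] = 10^(pH − pKa) = 10^(7.96 − 7.44) = 10^0.52 = 3.311.
Fraction as HOCl = 1 / (1 + 3.311) = 0.2319.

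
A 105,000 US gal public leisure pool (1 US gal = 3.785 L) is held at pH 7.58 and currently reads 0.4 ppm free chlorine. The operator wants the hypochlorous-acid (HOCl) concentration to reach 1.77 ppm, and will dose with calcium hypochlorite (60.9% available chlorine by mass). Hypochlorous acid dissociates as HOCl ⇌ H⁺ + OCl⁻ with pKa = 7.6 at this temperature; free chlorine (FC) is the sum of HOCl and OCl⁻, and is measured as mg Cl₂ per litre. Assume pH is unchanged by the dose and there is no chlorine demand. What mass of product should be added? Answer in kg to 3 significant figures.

2.00 kg

Volume: 105,000 US gal × 3.785 L/gal = 397,425 L.
[OCl⁻]/[HOCl] = 10^(pH − pKa) = 10^(7.58 − 7.6) = 0.955; fraction as HOCl = 1/(1 + 0.955) = 0.5115.
Free chlorine required for 1.77 ppm HOCl: 1.77 / 0.5115 = 3.46 ppm.
FC to add: 3.46 − 0.4 = 3.06 mg/L as Cl₂.
Cl₂ equivalent: 3.06 mg/L × 397,425 L = 1216 g.
Product at 60.9% available Cl: 1216 / 0.609 = 1997 g.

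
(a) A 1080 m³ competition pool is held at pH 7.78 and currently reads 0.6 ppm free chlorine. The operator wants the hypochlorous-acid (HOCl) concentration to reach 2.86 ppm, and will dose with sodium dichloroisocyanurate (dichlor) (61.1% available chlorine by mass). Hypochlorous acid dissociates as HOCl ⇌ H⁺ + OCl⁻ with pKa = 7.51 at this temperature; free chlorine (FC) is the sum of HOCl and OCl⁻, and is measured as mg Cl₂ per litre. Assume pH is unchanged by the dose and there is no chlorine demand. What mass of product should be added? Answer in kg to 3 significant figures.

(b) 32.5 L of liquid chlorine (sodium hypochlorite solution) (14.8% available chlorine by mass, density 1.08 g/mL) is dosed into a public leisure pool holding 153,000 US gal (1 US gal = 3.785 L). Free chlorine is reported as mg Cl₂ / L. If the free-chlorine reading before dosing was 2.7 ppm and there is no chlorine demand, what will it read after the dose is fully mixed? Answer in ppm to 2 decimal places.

(a) 13.4 kg; (b) 11.67 ppm

(a) Volume: 1080 m³ = 1,080,000 L.
(a) [OCl⁻]/[HOCl] = 10^(pH − pKa) = 10^(7.78 − 7.51) = 1.862; fraction as HOCl = 1/(1 + 1.862) = 0.3494.
(a) Free chlorine required for 2.86 ppm HOCl: 2.86 / 0.3494 = 8.186 ppm.
(a) FC to add: 8.186 − 0.6 = 7.586 mg/L as Cl₂.
(a) Cl₂ equivalent: 7.586 mg/L × 1,080,000 L = 8192 g.
(a) Product at 61.1% available Cl: 8192 / 0.611 = 13,410 g.

(b) Volume: 153,000 US gal × 3.785 L/gal = 579,105 L.
(b) Mass of solution: 32.5 L × 1000 mL/L × 1.08 g/mL = 35,100 g.
(b) Available chlorine delivered: 35,100 g × 0.148 = 5195 g as Cl₂.
(b) Concentration rise: 5195 g / 579,105 L = 8.97 mg/L = 8.97 ppm.
(b) Final FC: 2.7 + 8.97 = 11.67 ppm.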